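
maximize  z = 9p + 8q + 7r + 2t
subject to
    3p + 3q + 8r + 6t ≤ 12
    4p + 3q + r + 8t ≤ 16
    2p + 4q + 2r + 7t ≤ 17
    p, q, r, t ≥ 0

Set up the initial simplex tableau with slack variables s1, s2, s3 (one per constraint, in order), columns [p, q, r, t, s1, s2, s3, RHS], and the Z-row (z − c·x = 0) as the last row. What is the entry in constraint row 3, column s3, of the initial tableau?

Slack s3 belongs to constraint 3; its column is the unit vector e_3, so the entry in row 3 is 1.

1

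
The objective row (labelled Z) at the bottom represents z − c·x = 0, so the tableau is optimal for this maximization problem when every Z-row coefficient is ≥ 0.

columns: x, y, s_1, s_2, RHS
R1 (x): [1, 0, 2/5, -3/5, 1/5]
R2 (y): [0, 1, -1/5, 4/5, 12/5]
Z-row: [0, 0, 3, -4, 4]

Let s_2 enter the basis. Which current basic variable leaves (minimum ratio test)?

y

Column s_2 entries and ratios — x: -3/5 ≤ 0, skip; y: (12/5)/(4/5) = 3.
Smallest ratio is 3 in the row of y, so y leaves.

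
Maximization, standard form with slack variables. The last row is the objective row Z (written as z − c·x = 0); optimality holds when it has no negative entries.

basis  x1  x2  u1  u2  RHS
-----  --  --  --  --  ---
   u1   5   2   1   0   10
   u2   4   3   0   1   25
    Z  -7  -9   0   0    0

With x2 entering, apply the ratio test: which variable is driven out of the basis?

Column x2 entries and ratios — u1: 10/2 = 5; u2: 25/3 = 25/3.
Smallest ratio is 5 in the row of u1, so u1 leaves.

u1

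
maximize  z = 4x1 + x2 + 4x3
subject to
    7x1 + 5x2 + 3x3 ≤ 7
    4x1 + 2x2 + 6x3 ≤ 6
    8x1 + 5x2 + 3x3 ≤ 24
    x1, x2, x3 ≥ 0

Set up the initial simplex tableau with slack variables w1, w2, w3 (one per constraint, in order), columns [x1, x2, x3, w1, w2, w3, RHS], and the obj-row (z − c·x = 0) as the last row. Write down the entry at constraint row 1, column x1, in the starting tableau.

7

Constraint 1 has coefficient 7 on x1.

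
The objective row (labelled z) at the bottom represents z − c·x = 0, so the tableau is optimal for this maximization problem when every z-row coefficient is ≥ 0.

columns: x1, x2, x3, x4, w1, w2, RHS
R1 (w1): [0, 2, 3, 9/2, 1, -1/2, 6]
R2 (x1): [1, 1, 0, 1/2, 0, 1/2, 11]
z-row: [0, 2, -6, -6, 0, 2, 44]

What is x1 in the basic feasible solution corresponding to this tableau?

11

x1 is basic (row 2); its value is the RHS of that row, 11.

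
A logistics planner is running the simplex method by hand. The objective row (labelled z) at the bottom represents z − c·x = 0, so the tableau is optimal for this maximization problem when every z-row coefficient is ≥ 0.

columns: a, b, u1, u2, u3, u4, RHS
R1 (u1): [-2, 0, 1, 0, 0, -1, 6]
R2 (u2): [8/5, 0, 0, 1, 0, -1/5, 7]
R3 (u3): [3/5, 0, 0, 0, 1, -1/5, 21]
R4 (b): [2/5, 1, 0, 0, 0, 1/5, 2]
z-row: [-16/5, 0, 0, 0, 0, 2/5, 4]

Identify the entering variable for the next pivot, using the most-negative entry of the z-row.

a

Negative z-row entries: a: -16/5.
The most negative is -16/5 in column a, so a enters.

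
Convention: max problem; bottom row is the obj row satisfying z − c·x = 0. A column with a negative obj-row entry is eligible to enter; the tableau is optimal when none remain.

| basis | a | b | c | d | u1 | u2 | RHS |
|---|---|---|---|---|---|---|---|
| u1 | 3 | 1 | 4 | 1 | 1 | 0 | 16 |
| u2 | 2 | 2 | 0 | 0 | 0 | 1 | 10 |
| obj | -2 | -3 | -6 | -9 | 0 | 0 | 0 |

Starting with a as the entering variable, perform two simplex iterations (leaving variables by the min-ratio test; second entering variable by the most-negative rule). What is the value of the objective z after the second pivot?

Ratio test on column a — row 1: 16/3 = 16/3; row 2: 10/2 = 5. Minimum is 5 at row 2 (u2 leaves); pivot element 2.
Pivot on row 2; the obj-row RHS becomes 0 − (-2)·5 = 10.
Next entering variable (most negative obj-row entry -9): d.
Ratio test on column d — row 1: 1/1 = 1; row 2: entry 0 ≤ 0. Minimum is 1 at row 1 (u1 leaves); pivot element 1.
After the second pivot the obj-row RHS is 10 − (-9)·1 = 19.

19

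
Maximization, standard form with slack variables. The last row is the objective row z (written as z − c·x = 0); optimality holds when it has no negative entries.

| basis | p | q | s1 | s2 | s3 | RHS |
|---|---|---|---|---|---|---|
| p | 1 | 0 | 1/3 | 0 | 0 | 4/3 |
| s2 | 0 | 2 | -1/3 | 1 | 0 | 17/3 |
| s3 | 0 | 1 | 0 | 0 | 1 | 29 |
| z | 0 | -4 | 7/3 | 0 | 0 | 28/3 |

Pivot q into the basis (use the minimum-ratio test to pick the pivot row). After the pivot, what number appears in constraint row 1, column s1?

Ratio test on column q — row 1: entry 0 ≤ 0; row 2: (17/3)/2 = 17/6; row 3: 29/1 = 29. Minimum is 17/6 at row 2 (s2 leaves); pivot element 2.
Divide row 2 by 2; eliminate column q from the other rows.
Row 1 update in column s1: 1/3 − 0·(-1/6) = 1/3.

1/3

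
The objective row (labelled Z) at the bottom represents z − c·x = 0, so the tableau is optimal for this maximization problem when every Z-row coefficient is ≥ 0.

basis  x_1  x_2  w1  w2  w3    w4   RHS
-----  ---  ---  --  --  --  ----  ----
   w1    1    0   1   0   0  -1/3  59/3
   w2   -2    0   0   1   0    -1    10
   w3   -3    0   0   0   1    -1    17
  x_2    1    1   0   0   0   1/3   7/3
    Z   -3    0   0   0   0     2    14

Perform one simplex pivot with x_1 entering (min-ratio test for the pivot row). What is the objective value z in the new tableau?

21

Ratio test on column x_1 — row 1: (59/3)/1 = 59/3; row 2: entry -2 ≤ 0; row 3: entry -3 ≤ 0; row 4: (7/3)/1 = 7/3. Minimum is 7/3 at row 4 (x_2 leaves); pivot element 1.
Pivot on row 4; the Z-row RHS becomes 14 − (-3)·(7/3) = 21.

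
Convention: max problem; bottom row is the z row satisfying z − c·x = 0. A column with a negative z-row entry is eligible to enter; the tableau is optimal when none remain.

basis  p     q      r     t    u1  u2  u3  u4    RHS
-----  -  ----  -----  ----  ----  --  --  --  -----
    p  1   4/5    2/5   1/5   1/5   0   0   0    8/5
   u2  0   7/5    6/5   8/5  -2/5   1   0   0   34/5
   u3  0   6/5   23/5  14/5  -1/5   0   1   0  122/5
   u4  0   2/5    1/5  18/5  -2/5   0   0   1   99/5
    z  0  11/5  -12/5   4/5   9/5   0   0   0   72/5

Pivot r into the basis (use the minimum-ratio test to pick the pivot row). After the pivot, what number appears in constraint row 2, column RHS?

2

Ratio test on column r — row 1: (8/5)/(2/5) = 4; row 2: (34/5)/(6/5) = 17/3; row 3: (122/5)/(23/5) = 122/23; row 4: (99/5)/(1/5) = 99. Minimum is 4 at row 1 (p leaves); pivot element 2/5.
Divide row 1 by 2/5; eliminate column r from the other rows.
Row 2 update in column RHS: 34/5 − (6/5)·4 = 2.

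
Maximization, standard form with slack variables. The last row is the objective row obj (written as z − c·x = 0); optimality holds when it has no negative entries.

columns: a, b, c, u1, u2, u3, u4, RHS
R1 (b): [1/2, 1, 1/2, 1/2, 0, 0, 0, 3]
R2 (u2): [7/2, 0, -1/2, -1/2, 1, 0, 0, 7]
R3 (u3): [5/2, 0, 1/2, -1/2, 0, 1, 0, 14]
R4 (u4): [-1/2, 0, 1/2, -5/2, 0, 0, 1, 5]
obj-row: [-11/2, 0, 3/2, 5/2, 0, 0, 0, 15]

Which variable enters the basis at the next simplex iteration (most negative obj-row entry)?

a

Negative obj-row entries: a: -11/2.
The most negative is -11/2 in column a, so a enters.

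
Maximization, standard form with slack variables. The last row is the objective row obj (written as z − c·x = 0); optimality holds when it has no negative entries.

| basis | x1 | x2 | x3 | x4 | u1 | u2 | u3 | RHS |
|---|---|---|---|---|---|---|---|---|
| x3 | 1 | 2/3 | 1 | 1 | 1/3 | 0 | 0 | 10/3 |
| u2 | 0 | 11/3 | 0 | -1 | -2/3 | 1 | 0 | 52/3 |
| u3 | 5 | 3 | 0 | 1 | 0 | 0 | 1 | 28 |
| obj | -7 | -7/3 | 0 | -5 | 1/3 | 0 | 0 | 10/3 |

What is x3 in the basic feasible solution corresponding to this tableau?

10/3

x3 is basic (row 1); its value is the RHS of that row, 10/3.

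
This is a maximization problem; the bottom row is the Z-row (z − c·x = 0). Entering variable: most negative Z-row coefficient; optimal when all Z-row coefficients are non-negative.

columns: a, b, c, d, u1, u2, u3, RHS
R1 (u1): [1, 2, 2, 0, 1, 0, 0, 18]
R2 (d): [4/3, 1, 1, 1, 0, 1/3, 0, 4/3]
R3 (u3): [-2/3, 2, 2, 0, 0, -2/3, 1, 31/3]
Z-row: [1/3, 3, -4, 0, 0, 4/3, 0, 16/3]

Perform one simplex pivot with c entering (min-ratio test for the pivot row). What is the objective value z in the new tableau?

32/3

Ratio test on column c — row 1: 18/2 = 9; row 2: (4/3)/1 = 4/3; row 3: (31/3)/2 = 31/6. Minimum is 4/3 at row 2 (d leaves); pivot element 1.
Pivot on row 2; the Z-row RHS becomes 16/3 − (-4)·(4/3) = 32/3.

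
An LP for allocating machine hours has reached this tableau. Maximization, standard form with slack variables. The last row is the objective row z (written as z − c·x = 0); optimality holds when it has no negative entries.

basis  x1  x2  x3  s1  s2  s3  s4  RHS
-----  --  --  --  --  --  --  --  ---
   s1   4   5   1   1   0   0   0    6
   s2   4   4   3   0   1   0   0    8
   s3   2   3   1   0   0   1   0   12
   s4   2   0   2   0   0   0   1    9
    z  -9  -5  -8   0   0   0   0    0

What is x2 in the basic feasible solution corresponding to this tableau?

x2 is not in the basis, so in the current basic feasible solution x2 = 0.

0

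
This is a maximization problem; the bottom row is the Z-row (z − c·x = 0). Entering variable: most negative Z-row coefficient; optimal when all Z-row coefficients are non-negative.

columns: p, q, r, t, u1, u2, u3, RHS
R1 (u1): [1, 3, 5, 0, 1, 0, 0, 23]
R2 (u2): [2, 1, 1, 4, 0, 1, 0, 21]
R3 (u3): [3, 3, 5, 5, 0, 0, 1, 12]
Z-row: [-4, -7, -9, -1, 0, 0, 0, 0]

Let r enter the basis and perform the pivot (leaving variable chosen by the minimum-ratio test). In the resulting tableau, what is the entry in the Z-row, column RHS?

108/5

Ratio test on column r — row 1: 23/5 = 23/5; row 2: 21/1 = 21; row 3: 12/5 = 12/5. Minimum is 12/5 at row 3 (u3 leaves); pivot element 5.
Divide row 3 by 5; eliminate column r from the other rows.
Z-row update in column RHS: 0 − (-9)·(12/5) = 108/5.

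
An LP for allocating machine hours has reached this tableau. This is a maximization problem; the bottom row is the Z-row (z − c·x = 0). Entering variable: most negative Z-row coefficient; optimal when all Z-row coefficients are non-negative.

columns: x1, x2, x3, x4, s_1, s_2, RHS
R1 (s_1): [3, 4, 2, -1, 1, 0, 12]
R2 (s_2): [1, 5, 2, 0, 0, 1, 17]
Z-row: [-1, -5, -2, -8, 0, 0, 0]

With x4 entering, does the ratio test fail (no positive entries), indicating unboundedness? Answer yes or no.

yes

Every constraint-row entry in column x4 is ≤ 0, so increasing x4 is unbounded.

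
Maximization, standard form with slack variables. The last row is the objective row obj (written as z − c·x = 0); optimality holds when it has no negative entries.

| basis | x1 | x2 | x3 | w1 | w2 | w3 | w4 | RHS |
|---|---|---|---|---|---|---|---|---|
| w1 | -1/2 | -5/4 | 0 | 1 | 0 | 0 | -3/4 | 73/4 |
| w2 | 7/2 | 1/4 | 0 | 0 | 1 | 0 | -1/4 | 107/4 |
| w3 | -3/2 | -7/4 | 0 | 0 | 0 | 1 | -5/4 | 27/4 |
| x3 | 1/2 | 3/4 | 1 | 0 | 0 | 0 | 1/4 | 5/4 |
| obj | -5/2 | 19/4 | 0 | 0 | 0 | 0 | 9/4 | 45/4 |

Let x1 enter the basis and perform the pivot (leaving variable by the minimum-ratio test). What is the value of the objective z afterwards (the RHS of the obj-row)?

Ratio test on column x1 — row 1: entry -1/2 ≤ 0; row 2: (107/4)/(7/2) = 107/14; row 3: entry -3/2 ≤ 0; row 4: (5/4)/(1/2) = 5/2. Minimum is 5/2 at row 4 (x3 leaves); pivot element 1/2.
Pivot on row 4; the obj-row RHS becomes 45/4 − (-5/2)·(5/2) = 35/2.

35/2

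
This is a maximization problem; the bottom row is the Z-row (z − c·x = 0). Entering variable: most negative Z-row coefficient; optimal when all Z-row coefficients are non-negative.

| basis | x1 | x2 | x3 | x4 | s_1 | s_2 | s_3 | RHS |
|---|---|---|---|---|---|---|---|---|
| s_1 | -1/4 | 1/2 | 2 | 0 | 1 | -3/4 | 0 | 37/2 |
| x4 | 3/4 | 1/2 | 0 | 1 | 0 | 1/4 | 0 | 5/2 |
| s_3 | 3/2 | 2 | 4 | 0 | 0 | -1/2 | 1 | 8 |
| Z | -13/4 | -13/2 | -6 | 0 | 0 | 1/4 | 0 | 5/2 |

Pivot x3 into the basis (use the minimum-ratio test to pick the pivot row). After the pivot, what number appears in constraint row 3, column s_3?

1/4

Ratio test on column x3 — row 1: (37/2)/2 = 37/4; row 2: entry 0 ≤ 0; row 3: 8/4 = 2. Minimum is 2 at row 3 (s_3 leaves); pivot element 4.
Divide row 3 by 4; eliminate column x3 from the other rows.
In the new row 3, the s_3 entry is the old entry divided by the pivot: 1/4 = 1/4.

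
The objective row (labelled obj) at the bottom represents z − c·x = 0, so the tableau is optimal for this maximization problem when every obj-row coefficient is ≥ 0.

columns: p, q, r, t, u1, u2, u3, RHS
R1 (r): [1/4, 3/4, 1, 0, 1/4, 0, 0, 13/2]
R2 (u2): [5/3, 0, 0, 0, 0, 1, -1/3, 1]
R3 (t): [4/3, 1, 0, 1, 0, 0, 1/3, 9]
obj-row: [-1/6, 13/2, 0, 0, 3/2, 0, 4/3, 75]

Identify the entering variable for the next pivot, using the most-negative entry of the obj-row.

p

Negative obj-row entries: p: -1/6.
The most negative is -1/6 in column p, so p enters.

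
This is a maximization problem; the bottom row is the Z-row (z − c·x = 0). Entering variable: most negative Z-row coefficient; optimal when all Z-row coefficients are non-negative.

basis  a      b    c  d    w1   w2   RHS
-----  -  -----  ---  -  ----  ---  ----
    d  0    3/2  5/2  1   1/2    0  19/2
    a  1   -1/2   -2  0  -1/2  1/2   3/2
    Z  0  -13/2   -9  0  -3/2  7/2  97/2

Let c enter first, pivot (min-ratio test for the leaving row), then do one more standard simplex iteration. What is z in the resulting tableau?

Ratio test on column c — row 1: (19/2)/(5/2) = 19/5; row 2: entry -2 ≤ 0. Minimum is 19/5 at row 1 (d leaves); pivot element 5/2.
Pivot on row 1; the Z-row RHS becomes 97/2 − (-9)·(19/5) = 827/10.
Next entering variable (most negative Z-row entry -11/10): b.
Ratio test on column b — row 1: (19/5)/(3/5) = 19/3; row 2: (91/10)/(7/10) = 13. Minimum is 19/3 at row 1 (c leaves); pivot element 3/5.
After the second pivot the Z-row RHS is 827/10 − (-11/10)·(19/3) = 269/3.

269/3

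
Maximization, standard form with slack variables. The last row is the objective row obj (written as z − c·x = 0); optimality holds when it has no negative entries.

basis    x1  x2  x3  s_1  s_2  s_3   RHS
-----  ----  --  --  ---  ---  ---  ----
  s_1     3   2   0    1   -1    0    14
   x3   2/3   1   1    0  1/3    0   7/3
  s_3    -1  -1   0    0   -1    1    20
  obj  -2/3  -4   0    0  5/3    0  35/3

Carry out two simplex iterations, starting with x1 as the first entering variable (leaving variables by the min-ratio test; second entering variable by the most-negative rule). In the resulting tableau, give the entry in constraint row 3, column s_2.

-2/3

Ratio test on column x1 — row 1: 14/3 = 14/3; row 2: (7/3)/(2/3) = 7/2; row 3: entry -1 ≤ 0. Minimum is 7/2 at row 2 (x3 leaves); pivot element 2/3.
Divide row 2 by 2/3; eliminate column x1 from the other rows.
Second iteration: most negative obj-row entry is -3 in column x2, so x2 enters.
Ratio test on column x2 — row 1: entry -5/2 ≤ 0; row 2: (7/2)/(3/2) = 7/3; row 3: (47/2)/(1/2) = 47. Minimum is 7/3 at row 2 (x1 leaves); pivot element 3/2.
Divide row 2 by 3/2; eliminate column x2 from the other rows.
After both pivots, the entry at constraint row 3, column s_2 is -2/3.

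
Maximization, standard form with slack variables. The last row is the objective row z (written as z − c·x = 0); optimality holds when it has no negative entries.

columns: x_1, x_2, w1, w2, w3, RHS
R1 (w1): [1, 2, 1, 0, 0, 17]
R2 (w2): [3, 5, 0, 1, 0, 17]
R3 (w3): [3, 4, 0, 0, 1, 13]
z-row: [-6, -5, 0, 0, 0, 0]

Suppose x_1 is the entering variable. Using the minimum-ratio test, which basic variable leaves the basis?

w3

Column x_1 entries and ratios — w1: 17/1 = 17; w2: 17/3 = 17/3; w3: 13/3 = 13/3.
Smallest ratio is 13/3 in the row of w3, so w3 leaves.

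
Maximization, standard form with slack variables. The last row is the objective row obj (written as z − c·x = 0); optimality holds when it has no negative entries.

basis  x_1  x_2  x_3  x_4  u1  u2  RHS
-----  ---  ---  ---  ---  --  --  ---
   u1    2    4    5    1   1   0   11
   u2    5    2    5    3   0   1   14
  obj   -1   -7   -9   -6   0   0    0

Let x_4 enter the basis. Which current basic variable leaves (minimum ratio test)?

Column x_4 entries and ratios — u1: 11/1 = 11; u2: 14/3 = 14/3.
Smallest ratio is 14/3 in the row of u2, so u2 leaves.

u2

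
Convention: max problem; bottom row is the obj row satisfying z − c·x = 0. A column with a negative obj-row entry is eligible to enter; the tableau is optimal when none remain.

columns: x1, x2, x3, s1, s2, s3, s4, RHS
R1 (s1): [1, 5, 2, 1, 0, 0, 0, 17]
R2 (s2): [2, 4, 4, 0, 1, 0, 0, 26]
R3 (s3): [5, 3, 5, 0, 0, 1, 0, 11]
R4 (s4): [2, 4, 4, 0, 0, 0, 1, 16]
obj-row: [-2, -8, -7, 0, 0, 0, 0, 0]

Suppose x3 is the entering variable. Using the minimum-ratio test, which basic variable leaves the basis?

s3

Column x3 entries and ratios — s1: 17/2 = 17/2; s2: 26/4 = 13/2; s3: 11/5 = 11/5; s4: 16/4 = 4.
Smallest ratio is 11/5 in the row of s3, so s3 leaves.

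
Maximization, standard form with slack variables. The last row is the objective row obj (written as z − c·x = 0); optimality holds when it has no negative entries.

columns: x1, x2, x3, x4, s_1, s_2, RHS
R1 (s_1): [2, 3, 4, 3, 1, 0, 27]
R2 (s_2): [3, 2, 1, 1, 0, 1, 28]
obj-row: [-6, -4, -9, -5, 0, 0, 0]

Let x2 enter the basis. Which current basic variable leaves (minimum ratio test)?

Column x2 entries and ratios — s_1: 27/3 = 9; s_2: 28/2 = 14.
Smallest ratio is 9 in the row of s_1, so s_1 leaves.

s_1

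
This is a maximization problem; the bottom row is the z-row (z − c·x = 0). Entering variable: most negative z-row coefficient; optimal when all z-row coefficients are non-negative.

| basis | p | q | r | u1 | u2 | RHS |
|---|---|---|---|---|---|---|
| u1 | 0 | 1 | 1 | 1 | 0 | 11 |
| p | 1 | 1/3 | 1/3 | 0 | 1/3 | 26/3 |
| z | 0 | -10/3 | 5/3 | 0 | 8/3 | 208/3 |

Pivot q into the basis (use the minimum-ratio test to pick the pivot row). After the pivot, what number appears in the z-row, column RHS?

106

Ratio test on column q — row 1: 11/1 = 11; row 2: (26/3)/(1/3) = 26. Minimum is 11 at row 1 (u1 leaves); pivot element 1.
Divide row 1 by 1; eliminate column q from the other rows.
z-row update in column RHS: 208/3 − (-10/3)·11 = 106.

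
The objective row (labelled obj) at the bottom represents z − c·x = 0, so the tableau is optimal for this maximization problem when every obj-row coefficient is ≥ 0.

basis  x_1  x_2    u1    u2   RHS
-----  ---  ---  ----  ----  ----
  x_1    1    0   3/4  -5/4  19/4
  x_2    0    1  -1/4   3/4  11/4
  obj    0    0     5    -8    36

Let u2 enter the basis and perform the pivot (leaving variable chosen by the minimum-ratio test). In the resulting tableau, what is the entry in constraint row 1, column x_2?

5/3

Ratio test on column u2 — row 1: entry -5/4 ≤ 0; row 2: (11/4)/(3/4) = 11/3. Minimum is 11/3 at row 2 (x_2 leaves); pivot element 3/4.
Divide row 2 by 3/4; eliminate column u2 from the other rows.
Row 1 update in column x_2: 0 − (-5/4)·(4/3) = 5/3.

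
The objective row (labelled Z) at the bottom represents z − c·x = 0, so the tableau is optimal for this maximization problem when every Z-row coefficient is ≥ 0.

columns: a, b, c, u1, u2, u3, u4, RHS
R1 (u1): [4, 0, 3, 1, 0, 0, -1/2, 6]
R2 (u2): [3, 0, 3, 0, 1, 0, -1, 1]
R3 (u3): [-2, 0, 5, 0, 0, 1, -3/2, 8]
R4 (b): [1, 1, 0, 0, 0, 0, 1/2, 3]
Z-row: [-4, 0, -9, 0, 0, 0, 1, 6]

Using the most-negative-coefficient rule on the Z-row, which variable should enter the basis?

c

Negative Z-row entries: a: -4, c: -9.
The most negative is -9 in column c, so c enters.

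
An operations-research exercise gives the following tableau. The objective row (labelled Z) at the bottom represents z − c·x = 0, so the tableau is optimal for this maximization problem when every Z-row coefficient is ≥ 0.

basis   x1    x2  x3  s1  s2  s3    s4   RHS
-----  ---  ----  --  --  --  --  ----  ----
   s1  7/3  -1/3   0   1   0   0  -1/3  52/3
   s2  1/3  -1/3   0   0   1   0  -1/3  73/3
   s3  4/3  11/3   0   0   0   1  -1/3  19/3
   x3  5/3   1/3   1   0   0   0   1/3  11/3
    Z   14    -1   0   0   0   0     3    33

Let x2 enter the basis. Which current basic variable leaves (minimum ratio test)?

s3

Column x2 entries and ratios — s1: -1/3 ≤ 0, skip; s2: -1/3 ≤ 0, skip; s3: (19/3)/(11/3) = 19/11; x3: (11/3)/(1/3) = 11.
Smallest ratio is 19/11 in the row of s3, so s3 leaves.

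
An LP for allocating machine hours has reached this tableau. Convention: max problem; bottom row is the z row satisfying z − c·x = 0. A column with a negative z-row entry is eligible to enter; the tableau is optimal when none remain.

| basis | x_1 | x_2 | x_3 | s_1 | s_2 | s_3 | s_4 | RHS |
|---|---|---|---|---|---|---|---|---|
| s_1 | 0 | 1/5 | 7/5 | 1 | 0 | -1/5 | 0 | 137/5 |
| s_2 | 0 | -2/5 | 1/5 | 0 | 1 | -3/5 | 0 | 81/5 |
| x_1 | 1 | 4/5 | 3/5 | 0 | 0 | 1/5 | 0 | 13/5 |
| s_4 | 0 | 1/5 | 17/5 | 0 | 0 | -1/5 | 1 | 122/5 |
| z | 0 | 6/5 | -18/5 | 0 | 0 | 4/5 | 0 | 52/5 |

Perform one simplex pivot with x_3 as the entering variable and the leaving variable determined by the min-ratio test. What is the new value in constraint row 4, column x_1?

Ratio test on column x_3 — row 1: (137/5)/(7/5) = 137/7; row 2: (81/5)/(1/5) = 81; row 3: (13/5)/(3/5) = 13/3; row 4: (122/5)/(17/5) = 122/17. Minimum is 13/3 at row 3 (x_1 leaves); pivot element 3/5.
Divide row 3 by 3/5; eliminate column x_3 from the other rows.
Row 4 update in column x_1: 0 − (17/5)·(5/3) = -17/3.

-17/3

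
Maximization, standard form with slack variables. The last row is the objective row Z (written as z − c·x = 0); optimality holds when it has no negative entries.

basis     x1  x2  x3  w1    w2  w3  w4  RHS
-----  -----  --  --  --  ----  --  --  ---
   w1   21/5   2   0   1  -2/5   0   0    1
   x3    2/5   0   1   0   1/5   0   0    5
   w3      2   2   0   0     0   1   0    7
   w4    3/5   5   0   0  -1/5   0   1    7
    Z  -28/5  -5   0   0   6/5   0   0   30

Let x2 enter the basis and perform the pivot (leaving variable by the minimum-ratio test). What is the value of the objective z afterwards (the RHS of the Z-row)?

Ratio test on column x2 — row 1: 1/2 = 1/2; row 2: entry 0 ≤ 0; row 3: 7/2 = 7/2; row 4: 7/5 = 7/5. Minimum is 1/2 at row 1 (w1 leaves); pivot element 2.
Pivot on row 1; the Z-row RHS becomes 30 − (-5)·(1/2) = 65/2.

65/2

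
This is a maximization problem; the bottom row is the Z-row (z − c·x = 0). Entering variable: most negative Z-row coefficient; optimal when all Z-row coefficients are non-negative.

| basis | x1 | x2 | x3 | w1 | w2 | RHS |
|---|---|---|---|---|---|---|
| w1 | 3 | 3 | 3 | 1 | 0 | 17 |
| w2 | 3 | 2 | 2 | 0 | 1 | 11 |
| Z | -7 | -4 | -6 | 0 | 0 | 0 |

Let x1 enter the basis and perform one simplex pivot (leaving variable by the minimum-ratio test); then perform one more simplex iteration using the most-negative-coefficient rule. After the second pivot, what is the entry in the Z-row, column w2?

Ratio test on column x1 — row 1: 17/3 = 17/3; row 2: 11/3 = 11/3. Minimum is 11/3 at row 2 (w2 leaves); pivot element 3.
Divide row 2 by 3; eliminate column x1 from the other rows.
Second iteration: most negative Z-row entry is -4/3 in column x3, so x3 enters.
Ratio test on column x3 — row 1: 6/1 = 6; row 2: (11/3)/(2/3) = 11/2. Minimum is 11/2 at row 2 (x1 leaves); pivot element 2/3.
Divide row 2 by 2/3; eliminate column x3 from the other rows.
After both pivots, the entry at the Z-row, column w2 is 3.

3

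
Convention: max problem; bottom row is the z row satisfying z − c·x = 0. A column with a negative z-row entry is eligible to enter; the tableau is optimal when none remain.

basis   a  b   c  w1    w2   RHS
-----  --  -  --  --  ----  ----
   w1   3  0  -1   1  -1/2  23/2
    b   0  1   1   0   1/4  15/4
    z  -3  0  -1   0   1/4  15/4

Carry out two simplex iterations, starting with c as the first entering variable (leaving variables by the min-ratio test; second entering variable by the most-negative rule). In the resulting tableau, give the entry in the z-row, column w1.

1

Ratio test on column c — row 1: entry -1 ≤ 0; row 2: (15/4)/1 = 15/4. Minimum is 15/4 at row 2 (b leaves); pivot element 1.
Divide row 2 by 1; eliminate column c from the other rows.
Second iteration: most negative z-row entry is -3 in column a, so a enters.
Ratio test on column a — row 1: (61/4)/3 = 61/12; row 2: entry 0 ≤ 0. Minimum is 61/12 at row 1 (w1 leaves); pivot element 3.
Divide row 1 by 3; eliminate column a from the other rows.
After both pivots, the entry at the z-row, column w1 is 1.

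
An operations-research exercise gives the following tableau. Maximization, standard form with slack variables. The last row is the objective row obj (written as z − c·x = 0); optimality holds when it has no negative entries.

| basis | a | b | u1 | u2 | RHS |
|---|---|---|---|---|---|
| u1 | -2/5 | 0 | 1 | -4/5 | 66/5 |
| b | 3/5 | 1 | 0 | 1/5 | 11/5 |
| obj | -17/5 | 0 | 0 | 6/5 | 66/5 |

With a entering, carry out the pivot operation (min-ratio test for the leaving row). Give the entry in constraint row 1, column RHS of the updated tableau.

44/3

Ratio test on column a — row 1: entry -2/5 ≤ 0; row 2: (11/5)/(3/5) = 11/3. Minimum is 11/3 at row 2 (b leaves); pivot element 3/5.
Divide row 2 by 3/5; eliminate column a from the other rows.
Row 1 update in column RHS: 66/5 − (-2/5)·(11/3) = 44/3.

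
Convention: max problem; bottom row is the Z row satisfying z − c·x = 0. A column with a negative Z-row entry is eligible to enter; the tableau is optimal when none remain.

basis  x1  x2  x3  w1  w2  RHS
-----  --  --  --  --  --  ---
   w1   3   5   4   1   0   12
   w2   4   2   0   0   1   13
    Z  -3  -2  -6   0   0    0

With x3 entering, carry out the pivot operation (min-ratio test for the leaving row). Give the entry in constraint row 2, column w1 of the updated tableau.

0

Ratio test on column x3 — row 1: 12/4 = 3; row 2: entry 0 ≤ 0. Minimum is 3 at row 1 (w1 leaves); pivot element 4.
Divide row 1 by 4; eliminate column x3 from the other rows.
Row 2 update in column w1: 0 − 0·(1/4) = 0.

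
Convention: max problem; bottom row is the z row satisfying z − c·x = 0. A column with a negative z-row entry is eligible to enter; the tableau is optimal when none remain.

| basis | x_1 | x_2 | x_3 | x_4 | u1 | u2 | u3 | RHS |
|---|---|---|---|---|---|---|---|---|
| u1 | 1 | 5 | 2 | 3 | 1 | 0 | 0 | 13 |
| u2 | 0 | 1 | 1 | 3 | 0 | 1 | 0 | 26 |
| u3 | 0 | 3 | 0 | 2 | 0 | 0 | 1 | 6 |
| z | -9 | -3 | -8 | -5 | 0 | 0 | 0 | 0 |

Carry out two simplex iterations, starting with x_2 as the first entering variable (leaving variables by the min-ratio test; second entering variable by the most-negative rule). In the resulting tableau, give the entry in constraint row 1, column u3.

Ratio test on column x_2 — row 1: 13/5 = 13/5; row 2: 26/1 = 26; row 3: 6/3 = 2. Minimum is 2 at row 3 (u3 leaves); pivot element 3.
Divide row 3 by 3; eliminate column x_2 from the other rows.
Second iteration: most negative z-row entry is -9 in column x_1, so x_1 enters.
Ratio test on column x_1 — row 1: 3/1 = 3; row 2: entry 0 ≤ 0; row 3: entry 0 ≤ 0. Minimum is 3 at row 1 (u1 leaves); pivot element 1.
Divide row 1 by 1; eliminate column x_1 from the other rows.
After both pivots, the entry at constraint row 1, column u3 is -5/3.

-5/3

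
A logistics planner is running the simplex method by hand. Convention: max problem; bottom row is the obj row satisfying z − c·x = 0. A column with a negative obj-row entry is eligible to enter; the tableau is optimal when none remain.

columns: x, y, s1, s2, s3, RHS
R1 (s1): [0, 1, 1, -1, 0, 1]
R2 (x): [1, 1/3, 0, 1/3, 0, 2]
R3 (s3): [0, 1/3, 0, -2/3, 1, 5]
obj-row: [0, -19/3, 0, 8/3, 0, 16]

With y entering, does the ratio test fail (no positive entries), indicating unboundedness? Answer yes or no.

no

Column y has positive entries in row(s) 1, 2, 3, so the ratio test bounds it — not unbounded.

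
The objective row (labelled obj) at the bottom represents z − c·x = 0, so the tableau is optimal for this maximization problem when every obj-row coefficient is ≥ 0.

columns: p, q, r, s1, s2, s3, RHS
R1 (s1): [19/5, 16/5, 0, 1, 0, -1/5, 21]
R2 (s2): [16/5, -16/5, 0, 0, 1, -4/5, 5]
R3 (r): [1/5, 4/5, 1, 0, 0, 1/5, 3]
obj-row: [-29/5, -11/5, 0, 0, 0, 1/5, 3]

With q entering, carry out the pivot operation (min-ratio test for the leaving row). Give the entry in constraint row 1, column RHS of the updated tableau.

Ratio test on column q — row 1: 21/(16/5) = 105/16; row 2: entry -16/5 ≤ 0; row 3: 3/(4/5) = 15/4. Minimum is 15/4 at row 3 (r leaves); pivot element 4/5.
Divide row 3 by 4/5; eliminate column q from the other rows.
Row 1 update in column RHS: 21 − (16/5)·(15/4) = 9.

9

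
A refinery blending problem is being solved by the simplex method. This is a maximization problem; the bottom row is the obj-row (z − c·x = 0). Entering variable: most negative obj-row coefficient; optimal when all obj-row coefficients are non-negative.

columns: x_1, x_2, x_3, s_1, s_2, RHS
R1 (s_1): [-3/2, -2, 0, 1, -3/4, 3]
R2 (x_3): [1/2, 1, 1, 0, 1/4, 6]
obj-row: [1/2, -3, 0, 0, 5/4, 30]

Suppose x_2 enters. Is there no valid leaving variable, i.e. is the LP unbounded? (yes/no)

no

Column x_2 has positive entries in row(s) 2, so the ratio test bounds it — not unbounded.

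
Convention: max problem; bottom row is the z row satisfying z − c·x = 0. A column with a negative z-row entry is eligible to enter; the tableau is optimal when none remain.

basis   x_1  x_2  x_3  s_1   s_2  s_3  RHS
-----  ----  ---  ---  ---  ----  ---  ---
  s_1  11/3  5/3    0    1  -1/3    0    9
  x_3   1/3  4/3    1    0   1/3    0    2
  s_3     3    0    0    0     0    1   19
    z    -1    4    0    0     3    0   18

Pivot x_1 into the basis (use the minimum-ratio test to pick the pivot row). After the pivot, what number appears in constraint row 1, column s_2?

-1/11

Ratio test on column x_1 — row 1: 9/(11/3) = 27/11; row 2: 2/(1/3) = 6; row 3: 19/3 = 19/3. Minimum is 27/11 at row 1 (s_1 leaves); pivot element 11/3.
Divide row 1 by 11/3; eliminate column x_1 from the other rows.
In the new row 1, the s_2 entry is the old entry divided by the pivot: (-1/3)/(11/3) = -1/11.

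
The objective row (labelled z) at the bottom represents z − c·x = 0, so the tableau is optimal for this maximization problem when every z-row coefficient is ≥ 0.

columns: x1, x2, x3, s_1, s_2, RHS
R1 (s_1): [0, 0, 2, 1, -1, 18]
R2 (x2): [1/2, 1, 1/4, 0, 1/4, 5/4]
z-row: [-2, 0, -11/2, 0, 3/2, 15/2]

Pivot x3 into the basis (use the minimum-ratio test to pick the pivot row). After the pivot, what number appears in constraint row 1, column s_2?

-3

Ratio test on column x3 — row 1: 18/2 = 9; row 2: (5/4)/(1/4) = 5. Minimum is 5 at row 2 (x2 leaves); pivot element 1/4.
Divide row 2 by 1/4; eliminate column x3 from the other rows.
Row 1 update in column s_2: -1 − 2·1 = -3.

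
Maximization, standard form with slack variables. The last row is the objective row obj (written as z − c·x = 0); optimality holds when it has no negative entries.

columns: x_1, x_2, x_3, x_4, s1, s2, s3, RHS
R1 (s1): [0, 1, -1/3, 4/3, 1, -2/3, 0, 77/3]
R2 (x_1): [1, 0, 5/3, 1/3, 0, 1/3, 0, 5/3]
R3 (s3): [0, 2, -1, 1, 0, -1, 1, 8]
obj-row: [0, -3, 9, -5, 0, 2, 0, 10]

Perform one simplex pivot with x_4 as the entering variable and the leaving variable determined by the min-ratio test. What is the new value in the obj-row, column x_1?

15

Ratio test on column x_4 — row 1: (77/3)/(4/3) = 77/4; row 2: (5/3)/(1/3) = 5; row 3: 8/1 = 8. Minimum is 5 at row 2 (x_1 leaves); pivot element 1/3.
Divide row 2 by 1/3; eliminate column x_4 from the other rows.
obj-row update in column x_1: 0 − (-5)·3 = 15.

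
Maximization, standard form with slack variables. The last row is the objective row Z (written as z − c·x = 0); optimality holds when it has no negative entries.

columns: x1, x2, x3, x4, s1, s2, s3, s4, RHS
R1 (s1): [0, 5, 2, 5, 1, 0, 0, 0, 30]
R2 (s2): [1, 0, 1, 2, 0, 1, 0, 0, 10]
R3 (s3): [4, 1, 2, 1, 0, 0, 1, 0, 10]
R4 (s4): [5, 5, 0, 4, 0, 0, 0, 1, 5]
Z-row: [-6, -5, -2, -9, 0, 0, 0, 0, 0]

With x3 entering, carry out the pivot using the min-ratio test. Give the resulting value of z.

10

Ratio test on column x3 — row 1: 30/2 = 15; row 2: 10/1 = 10; row 3: 10/2 = 5; row 4: entry 0 ≤ 0. Minimum is 5 at row 3 (s3 leaves); pivot element 2.
Pivot on row 3; the Z-row RHS becomes 0 − (-2)·5 = 10.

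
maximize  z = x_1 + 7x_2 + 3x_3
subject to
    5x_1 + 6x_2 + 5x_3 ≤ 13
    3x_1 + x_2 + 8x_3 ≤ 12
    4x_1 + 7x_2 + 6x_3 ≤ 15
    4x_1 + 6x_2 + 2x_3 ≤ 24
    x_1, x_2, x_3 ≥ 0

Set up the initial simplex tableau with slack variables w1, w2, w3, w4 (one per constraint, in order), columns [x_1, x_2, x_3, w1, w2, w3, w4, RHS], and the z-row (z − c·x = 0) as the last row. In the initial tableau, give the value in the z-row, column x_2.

The z-row carries the negated objective coefficients: the x_2 entry is -7.

-7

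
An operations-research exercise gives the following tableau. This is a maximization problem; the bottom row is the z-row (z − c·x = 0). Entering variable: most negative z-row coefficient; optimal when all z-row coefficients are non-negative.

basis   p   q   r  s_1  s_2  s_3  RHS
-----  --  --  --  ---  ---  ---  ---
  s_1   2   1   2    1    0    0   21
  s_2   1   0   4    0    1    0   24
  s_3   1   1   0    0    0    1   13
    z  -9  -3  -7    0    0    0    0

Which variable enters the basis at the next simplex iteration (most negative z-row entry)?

p

Negative z-row entries: p: -9, q: -3, r: -7.
The most negative is -9 in column p, so p enters.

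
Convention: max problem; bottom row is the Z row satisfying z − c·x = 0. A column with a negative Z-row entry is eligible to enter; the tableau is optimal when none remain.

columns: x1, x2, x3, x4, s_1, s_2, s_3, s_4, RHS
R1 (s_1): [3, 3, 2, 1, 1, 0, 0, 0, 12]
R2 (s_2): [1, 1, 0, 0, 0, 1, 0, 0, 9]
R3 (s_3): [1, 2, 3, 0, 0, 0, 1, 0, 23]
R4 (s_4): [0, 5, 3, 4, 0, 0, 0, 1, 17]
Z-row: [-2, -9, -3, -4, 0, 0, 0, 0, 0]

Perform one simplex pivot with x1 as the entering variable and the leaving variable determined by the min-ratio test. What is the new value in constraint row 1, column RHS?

4

Ratio test on column x1 — row 1: 12/3 = 4; row 2: 9/1 = 9; row 3: 23/1 = 23; row 4: entry 0 ≤ 0. Minimum is 4 at row 1 (s_1 leaves); pivot element 3.
Divide row 1 by 3; eliminate column x1 from the other rows.
In the new row 1, the RHS entry is the old entry divided by the pivot: 12/3 = 4.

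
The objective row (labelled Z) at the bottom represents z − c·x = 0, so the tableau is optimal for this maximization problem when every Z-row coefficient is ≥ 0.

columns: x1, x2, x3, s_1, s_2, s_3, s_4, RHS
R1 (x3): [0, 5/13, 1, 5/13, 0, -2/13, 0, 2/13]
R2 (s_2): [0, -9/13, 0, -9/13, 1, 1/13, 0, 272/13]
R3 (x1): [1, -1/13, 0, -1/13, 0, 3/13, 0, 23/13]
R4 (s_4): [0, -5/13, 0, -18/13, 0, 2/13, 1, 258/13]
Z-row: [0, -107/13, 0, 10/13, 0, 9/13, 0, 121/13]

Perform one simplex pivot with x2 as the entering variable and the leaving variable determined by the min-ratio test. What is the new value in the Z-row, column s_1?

Ratio test on column x2 — row 1: (2/13)/(5/13) = 2/5; row 2: entry -9/13 ≤ 0; row 3: entry -1/13 ≤ 0; row 4: entry -5/13 ≤ 0. Minimum is 2/5 at row 1 (x3 leaves); pivot element 5/13.
Divide row 1 by 5/13; eliminate column x2 from the other rows.
Z-row update in column s_1: 10/13 − (-107/13)·1 = 9.

9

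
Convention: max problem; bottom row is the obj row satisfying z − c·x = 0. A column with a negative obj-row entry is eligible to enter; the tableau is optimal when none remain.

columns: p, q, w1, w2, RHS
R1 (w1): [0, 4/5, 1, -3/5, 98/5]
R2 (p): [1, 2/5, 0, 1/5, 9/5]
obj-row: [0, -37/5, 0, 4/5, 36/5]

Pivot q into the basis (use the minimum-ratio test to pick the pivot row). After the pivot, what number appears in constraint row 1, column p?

-2

Ratio test on column q — row 1: (98/5)/(4/5) = 49/2; row 2: (9/5)/(2/5) = 9/2. Minimum is 9/2 at row 2 (p leaves); pivot element 2/5.
Divide row 2 by 2/5; eliminate column q from the other rows.
Row 1 update in column p: 0 − (4/5)·(5/2) = -2.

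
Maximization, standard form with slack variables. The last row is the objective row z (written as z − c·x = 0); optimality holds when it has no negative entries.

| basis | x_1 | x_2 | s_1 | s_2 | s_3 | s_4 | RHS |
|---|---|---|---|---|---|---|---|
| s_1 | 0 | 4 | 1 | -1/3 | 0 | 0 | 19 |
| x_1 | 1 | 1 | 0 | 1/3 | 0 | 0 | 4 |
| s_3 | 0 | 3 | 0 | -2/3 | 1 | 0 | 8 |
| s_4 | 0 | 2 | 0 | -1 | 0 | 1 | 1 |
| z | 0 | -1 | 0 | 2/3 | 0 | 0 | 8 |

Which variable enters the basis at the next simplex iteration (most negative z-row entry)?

Negative z-row entries: x_2: -1.
The most negative is -1 in column x_2, so x_2 enters.

x_2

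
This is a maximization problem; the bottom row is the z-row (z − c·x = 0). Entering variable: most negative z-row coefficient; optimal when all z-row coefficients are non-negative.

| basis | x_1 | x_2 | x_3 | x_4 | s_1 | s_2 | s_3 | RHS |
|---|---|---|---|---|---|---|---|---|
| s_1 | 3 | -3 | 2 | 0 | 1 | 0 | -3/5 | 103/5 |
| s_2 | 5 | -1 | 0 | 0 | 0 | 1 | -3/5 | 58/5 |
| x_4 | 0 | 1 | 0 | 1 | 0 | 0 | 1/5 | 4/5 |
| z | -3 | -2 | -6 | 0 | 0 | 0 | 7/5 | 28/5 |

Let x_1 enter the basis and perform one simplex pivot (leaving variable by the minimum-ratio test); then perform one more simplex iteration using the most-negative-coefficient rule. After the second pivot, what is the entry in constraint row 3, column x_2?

Ratio test on column x_1 — row 1: (103/5)/3 = 103/15; row 2: (58/5)/5 = 58/25; row 3: entry 0 ≤ 0. Minimum is 58/25 at row 2 (s_2 leaves); pivot element 5.
Divide row 2 by 5; eliminate column x_1 from the other rows.
Second iteration: most negative z-row entry is -6 in column x_3, so x_3 enters.
Ratio test on column x_3 — row 1: (341/25)/2 = 341/50; row 2: entry 0 ≤ 0; row 3: entry 0 ≤ 0. Minimum is 341/50 at row 1 (s_1 leaves); pivot element 2.
Divide row 1 by 2; eliminate column x_3 from the other rows.
After both pivots, the entry at constraint row 3, column x_2 is 1.

1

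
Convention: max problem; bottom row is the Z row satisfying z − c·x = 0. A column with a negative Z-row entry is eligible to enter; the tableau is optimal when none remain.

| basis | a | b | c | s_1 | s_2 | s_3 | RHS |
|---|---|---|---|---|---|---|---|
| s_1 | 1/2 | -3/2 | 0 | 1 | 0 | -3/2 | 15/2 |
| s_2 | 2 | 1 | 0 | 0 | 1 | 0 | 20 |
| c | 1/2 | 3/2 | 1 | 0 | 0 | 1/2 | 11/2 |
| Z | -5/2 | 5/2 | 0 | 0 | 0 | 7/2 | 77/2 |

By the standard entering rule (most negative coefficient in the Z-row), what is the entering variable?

a

Negative Z-row entries: a: -5/2.
The most negative is -5/2 in column a, so a enters.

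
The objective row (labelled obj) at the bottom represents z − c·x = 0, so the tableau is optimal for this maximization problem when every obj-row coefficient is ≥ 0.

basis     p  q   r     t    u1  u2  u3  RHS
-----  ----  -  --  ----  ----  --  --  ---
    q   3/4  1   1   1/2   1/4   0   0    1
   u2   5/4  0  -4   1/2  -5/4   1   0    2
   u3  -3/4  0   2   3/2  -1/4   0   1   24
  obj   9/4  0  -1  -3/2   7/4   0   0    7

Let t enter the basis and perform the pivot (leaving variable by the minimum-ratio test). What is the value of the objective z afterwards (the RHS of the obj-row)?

Ratio test on column t — row 1: 1/(1/2) = 2; row 2: 2/(1/2) = 4; row 3: 24/(3/2) = 16. Minimum is 2 at row 1 (q leaves); pivot element 1/2.
Pivot on row 1; the obj-row RHS becomes 7 − (-3/2)·2 = 10.

10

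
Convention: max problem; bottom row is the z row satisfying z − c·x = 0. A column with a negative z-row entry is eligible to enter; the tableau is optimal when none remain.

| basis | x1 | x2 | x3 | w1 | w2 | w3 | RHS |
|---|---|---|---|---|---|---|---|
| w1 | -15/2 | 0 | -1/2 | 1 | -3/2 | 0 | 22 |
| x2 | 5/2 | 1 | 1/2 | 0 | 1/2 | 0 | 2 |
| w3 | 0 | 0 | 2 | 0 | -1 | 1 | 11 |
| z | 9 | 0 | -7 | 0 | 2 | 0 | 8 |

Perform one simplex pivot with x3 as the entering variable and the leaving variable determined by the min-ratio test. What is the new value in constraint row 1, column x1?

Ratio test on column x3 — row 1: entry -1/2 ≤ 0; row 2: 2/(1/2) = 4; row 3: 11/2 = 11/2. Minimum is 4 at row 2 (x2 leaves); pivot element 1/2.
Divide row 2 by 1/2; eliminate column x3 from the other rows.
Row 1 update in column x1: -15/2 − (-1/2)·5 = -5.

-5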